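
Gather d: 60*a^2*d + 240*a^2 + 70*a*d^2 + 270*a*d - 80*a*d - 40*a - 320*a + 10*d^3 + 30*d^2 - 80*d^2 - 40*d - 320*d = 240*a^2 - 360*a + 10*d^3 + d^2*(70*a - 50) + d*(60*a^2 + 190*a - 360)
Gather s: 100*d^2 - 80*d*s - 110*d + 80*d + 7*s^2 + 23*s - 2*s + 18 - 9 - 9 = 100*d^2 - 30*d + 7*s^2 + s*(21 - 80*d)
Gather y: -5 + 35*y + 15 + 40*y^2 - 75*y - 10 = 40*y^2 - 40*y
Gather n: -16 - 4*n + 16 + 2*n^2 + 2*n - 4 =2*n^2 - 2*n - 4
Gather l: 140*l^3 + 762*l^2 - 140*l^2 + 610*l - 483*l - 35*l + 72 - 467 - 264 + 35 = 140*l^3 + 622*l^2 + 92*l - 624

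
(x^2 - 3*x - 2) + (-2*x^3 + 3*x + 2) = -2*x^3 + x^2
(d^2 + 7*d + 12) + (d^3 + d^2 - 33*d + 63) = d^3 + 2*d^2 - 26*d + 75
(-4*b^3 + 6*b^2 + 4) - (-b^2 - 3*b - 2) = -4*b^3 + 7*b^2 + 3*b + 6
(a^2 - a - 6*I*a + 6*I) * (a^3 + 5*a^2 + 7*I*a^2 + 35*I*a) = a^5 + 4*a^4 + I*a^4 + 37*a^3 + 4*I*a^3 + 168*a^2 - 5*I*a^2 - 210*a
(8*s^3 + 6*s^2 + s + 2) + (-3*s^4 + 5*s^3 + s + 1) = -3*s^4 + 13*s^3 + 6*s^2 + 2*s + 3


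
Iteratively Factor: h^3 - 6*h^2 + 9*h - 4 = (h - 1)*(h^2 - 5*h + 4) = (h - 1)^2*(h - 4)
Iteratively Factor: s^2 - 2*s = (s - 2)*(s)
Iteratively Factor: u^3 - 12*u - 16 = (u + 2)*(u^2 - 2*u - 8) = (u + 2)^2*(u - 4)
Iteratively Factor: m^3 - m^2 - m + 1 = (m - 1)*(m^2 - 1) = (m - 1)*(m + 1)*(m - 1)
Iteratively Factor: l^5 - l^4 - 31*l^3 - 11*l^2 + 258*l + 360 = (l - 4)*(l^4 + 3*l^3 - 19*l^2 - 87*l - 90) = (l - 4)*(l + 3)*(l^3 - 19*l - 30) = (l - 4)*(l + 2)*(l + 3)*(l^2 - 2*l - 15) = (l - 4)*(l + 2)*(l + 3)^2*(l - 5)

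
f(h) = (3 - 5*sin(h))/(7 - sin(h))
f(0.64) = 0.00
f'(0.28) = -0.68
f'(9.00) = 0.67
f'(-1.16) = -0.20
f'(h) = (3 - 5*sin(h))*cos(h)/(7 - sin(h))^2 - 5*cos(h)/(7 - sin(h)) = -32*cos(h)/(sin(h) - 7)^2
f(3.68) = 0.74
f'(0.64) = -0.63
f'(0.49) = -0.66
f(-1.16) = 0.96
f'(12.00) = -0.48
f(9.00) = 0.14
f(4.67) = 1.00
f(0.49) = 0.10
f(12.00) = 0.75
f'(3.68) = 0.49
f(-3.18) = 0.40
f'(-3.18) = 0.66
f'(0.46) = -0.67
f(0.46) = 0.12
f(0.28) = 0.24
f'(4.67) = 0.02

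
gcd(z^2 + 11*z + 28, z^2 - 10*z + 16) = 1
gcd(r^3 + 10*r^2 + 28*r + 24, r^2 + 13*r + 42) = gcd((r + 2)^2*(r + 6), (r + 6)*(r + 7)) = r + 6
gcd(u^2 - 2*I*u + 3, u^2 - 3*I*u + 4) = u + I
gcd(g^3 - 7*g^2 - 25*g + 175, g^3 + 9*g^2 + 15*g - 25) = g + 5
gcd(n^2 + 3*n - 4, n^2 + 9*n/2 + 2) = n + 4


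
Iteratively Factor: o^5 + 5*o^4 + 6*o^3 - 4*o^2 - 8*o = (o + 2)*(o^4 + 3*o^3 - 4*o) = (o + 2)^2*(o^3 + o^2 - 2*o) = o*(o + 2)^2*(o^2 + o - 2) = o*(o + 2)^3*(o - 1)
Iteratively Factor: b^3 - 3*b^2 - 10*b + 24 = (b - 4)*(b^2 + b - 6) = (b - 4)*(b - 2)*(b + 3)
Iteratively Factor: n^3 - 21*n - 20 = (n + 1)*(n^2 - n - 20) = (n - 5)*(n + 1)*(n + 4)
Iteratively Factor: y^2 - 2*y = (y - 2)*(y)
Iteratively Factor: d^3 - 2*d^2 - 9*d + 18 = (d - 3)*(d^2 + d - 6) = (d - 3)*(d - 2)*(d + 3)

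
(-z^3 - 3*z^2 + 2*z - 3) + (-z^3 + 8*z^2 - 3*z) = -2*z^3 + 5*z^2 - z - 3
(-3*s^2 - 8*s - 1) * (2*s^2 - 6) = -6*s^4 - 16*s^3 + 16*s^2 + 48*s + 6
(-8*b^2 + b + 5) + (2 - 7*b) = -8*b^2 - 6*b + 7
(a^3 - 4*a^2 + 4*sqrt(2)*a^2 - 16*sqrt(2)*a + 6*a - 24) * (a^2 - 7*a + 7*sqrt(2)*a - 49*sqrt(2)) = a^5 - 11*a^4 + 11*sqrt(2)*a^4 - 121*sqrt(2)*a^3 + 90*a^3 - 682*a^2 + 350*sqrt(2)*a^2 - 462*sqrt(2)*a + 1736*a + 1176*sqrt(2)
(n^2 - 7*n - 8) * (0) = 0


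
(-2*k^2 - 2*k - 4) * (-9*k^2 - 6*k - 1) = 18*k^4 + 30*k^3 + 50*k^2 + 26*k + 4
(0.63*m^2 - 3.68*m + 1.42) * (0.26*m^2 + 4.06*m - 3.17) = 0.1638*m^4 + 1.601*m^3 - 16.5687*m^2 + 17.4308*m - 4.5014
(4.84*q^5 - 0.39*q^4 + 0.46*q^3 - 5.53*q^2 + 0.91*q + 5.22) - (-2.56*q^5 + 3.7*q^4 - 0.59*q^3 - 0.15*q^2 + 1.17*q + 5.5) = 7.4*q^5 - 4.09*q^4 + 1.05*q^3 - 5.38*q^2 - 0.26*q - 0.28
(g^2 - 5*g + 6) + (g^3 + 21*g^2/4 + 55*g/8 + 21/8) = g^3 + 25*g^2/4 + 15*g/8 + 69/8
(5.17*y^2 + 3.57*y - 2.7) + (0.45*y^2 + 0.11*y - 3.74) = 5.62*y^2 + 3.68*y - 6.44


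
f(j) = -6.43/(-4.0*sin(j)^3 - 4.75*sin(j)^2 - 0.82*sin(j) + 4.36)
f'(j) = -6.43*(12.0*sin(j)^2*cos(j) + 9.5*sin(j)*cos(j) + 0.82*cos(j))/(-4.0*sin(j)^3 - 4.75*sin(j)^2 - 0.82*sin(j) + 4.36)^2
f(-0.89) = -1.61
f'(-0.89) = -0.17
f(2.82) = -1.84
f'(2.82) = 2.50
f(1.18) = 1.78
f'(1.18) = -3.71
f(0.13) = -1.54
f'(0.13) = -0.83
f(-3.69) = -3.10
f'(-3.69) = 11.52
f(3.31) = -1.47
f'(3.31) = -0.14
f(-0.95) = -1.59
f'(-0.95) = -0.24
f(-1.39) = -1.47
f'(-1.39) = -0.19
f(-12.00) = -3.32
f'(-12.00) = -13.59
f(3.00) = -1.55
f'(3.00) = 0.89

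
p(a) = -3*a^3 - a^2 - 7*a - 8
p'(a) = -9*a^2 - 2*a - 7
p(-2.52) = 51.30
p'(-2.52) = -59.11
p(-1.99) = 25.61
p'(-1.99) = -38.66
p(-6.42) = 789.55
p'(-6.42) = -365.11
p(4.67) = -368.04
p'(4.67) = -212.62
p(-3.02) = 86.65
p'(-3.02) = -83.04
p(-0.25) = -6.27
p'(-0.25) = -7.06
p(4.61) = -355.44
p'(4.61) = -207.49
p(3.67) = -195.45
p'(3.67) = -135.56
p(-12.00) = 5116.00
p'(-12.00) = -1279.00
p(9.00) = -2339.00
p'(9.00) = -754.00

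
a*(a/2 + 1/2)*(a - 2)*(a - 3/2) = a^4/2 - 5*a^3/4 - a^2/4 + 3*a/2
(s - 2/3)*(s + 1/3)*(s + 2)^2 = s^4 + 11*s^3/3 + 22*s^2/9 - 20*s/9 - 8/9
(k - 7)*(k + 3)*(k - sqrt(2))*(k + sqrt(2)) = k^4 - 4*k^3 - 23*k^2 + 8*k + 42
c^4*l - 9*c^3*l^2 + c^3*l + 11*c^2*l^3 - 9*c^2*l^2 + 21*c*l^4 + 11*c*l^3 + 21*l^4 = (c - 7*l)*(c - 3*l)*(c + l)*(c*l + l)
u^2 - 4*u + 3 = (u - 3)*(u - 1)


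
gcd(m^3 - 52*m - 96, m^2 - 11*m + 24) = m - 8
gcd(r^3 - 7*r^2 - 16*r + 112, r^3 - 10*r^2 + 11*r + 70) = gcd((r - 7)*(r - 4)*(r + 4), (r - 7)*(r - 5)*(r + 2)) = r - 7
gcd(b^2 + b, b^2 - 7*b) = b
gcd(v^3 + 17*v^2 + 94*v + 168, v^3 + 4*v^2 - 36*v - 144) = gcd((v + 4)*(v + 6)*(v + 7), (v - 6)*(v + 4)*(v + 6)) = v^2 + 10*v + 24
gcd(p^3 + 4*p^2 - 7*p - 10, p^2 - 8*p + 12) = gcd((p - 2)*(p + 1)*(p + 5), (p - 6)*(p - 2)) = p - 2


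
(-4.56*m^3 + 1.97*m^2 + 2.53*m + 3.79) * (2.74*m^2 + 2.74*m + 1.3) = -12.4944*m^5 - 7.0966*m^4 + 6.402*m^3 + 19.8778*m^2 + 13.6736*m + 4.927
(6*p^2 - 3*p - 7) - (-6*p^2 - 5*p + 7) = 12*p^2 + 2*p - 14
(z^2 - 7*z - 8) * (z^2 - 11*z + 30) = z^4 - 18*z^3 + 99*z^2 - 122*z - 240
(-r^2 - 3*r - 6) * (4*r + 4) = -4*r^3 - 16*r^2 - 36*r - 24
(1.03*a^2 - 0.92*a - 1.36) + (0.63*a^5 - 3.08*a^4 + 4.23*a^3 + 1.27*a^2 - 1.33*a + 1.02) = 0.63*a^5 - 3.08*a^4 + 4.23*a^3 + 2.3*a^2 - 2.25*a - 0.34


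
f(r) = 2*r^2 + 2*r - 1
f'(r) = 4*r + 2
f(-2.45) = 6.10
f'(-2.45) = -7.80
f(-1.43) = 0.23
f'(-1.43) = -3.72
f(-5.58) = 50.11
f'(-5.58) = -20.32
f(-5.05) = 39.90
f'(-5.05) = -18.20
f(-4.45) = 29.70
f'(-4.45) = -15.80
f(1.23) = 4.49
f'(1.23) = 6.92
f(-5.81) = 54.89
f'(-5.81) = -21.24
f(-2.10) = 3.62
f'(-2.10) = -6.40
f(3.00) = 23.00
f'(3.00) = 14.00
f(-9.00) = 143.00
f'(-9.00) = -34.00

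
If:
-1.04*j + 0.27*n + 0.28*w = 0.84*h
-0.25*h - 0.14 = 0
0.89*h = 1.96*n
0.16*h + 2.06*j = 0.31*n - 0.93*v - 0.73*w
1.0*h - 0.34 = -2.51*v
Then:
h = -0.56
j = 0.15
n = -0.25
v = 0.36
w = -0.87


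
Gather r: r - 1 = r - 1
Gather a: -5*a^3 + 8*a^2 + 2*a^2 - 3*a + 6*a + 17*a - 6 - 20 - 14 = -5*a^3 + 10*a^2 + 20*a - 40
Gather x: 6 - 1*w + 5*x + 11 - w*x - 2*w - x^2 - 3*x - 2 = -3*w - x^2 + x*(2 - w) + 15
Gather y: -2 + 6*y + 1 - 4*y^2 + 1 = -4*y^2 + 6*y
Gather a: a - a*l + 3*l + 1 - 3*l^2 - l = a*(1 - l) - 3*l^2 + 2*l + 1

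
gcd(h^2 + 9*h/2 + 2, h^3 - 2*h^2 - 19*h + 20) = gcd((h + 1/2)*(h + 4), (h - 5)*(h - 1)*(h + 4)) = h + 4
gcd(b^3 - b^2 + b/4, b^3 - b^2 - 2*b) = b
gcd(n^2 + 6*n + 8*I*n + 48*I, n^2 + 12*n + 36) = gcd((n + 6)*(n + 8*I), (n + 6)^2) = n + 6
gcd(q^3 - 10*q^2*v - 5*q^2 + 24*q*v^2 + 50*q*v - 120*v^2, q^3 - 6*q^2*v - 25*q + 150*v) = q^2 - 6*q*v - 5*q + 30*v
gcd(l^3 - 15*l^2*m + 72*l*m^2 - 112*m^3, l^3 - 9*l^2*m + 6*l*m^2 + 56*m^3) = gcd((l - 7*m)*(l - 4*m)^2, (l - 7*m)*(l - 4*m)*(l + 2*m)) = l^2 - 11*l*m + 28*m^2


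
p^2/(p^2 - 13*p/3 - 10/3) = 3*p^2/(3*p^2 - 13*p - 10)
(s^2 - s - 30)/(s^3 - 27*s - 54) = (s + 5)/(s^2 + 6*s + 9)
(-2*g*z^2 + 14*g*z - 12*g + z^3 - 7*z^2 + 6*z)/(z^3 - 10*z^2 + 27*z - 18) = (-2*g + z)/(z - 3)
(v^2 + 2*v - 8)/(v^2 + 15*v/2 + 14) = 2*(v - 2)/(2*v + 7)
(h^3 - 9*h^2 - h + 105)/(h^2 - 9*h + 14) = (h^2 - 2*h - 15)/(h - 2)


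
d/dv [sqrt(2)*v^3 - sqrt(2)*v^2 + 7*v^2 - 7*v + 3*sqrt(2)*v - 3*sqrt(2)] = 3*sqrt(2)*v^2 - 2*sqrt(2)*v + 14*v - 7 + 3*sqrt(2)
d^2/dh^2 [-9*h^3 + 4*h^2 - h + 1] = 8 - 54*h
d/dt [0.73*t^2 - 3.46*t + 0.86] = 1.46*t - 3.46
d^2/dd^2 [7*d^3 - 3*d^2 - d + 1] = 42*d - 6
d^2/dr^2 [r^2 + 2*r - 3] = 2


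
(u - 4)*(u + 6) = u^2 + 2*u - 24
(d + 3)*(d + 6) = d^2 + 9*d + 18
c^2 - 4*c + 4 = (c - 2)^2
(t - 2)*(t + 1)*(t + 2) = t^3 + t^2 - 4*t - 4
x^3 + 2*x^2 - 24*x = x*(x - 4)*(x + 6)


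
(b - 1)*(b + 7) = b^2 + 6*b - 7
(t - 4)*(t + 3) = t^2 - t - 12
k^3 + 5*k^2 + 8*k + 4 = (k + 1)*(k + 2)^2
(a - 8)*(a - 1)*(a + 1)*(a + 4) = a^4 - 4*a^3 - 33*a^2 + 4*a + 32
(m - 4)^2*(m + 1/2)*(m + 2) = m^4 - 11*m^3/2 - 3*m^2 + 32*m + 16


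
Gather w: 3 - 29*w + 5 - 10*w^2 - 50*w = -10*w^2 - 79*w + 8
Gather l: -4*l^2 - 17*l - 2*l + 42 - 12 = -4*l^2 - 19*l + 30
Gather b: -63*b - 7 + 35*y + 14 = -63*b + 35*y + 7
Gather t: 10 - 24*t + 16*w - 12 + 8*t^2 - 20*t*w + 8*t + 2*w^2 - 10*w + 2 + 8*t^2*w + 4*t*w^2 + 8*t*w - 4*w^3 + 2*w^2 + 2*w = t^2*(8*w + 8) + t*(4*w^2 - 12*w - 16) - 4*w^3 + 4*w^2 + 8*w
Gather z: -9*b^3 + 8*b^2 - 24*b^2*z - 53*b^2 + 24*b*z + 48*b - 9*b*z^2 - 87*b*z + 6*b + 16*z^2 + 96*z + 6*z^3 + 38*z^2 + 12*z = -9*b^3 - 45*b^2 + 54*b + 6*z^3 + z^2*(54 - 9*b) + z*(-24*b^2 - 63*b + 108)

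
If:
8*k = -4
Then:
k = -1/2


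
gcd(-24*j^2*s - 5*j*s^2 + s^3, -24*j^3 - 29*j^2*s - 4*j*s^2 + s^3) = -24*j^2 - 5*j*s + s^2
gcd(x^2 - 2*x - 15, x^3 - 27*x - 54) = x + 3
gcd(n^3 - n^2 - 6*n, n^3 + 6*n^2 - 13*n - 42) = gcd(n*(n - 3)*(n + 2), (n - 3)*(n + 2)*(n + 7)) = n^2 - n - 6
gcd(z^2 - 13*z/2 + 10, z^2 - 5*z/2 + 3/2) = 1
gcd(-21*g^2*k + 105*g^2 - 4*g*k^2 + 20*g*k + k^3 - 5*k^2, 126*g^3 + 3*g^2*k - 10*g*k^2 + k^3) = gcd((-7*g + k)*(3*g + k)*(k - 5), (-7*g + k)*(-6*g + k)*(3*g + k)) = 21*g^2 + 4*g*k - k^2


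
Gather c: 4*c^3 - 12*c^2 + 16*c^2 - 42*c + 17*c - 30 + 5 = 4*c^3 + 4*c^2 - 25*c - 25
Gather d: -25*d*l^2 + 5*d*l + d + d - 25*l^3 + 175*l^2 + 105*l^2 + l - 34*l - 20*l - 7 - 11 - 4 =d*(-25*l^2 + 5*l + 2) - 25*l^3 + 280*l^2 - 53*l - 22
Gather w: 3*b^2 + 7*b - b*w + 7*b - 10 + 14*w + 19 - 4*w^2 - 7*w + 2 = 3*b^2 + 14*b - 4*w^2 + w*(7 - b) + 11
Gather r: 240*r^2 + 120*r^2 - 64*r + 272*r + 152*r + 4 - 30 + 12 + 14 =360*r^2 + 360*r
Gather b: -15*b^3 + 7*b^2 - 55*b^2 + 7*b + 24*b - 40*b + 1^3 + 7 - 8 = -15*b^3 - 48*b^2 - 9*b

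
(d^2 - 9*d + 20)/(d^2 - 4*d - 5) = (d - 4)/(d + 1)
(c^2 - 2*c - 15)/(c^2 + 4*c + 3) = (c - 5)/(c + 1)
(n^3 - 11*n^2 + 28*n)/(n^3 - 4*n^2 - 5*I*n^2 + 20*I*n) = (n - 7)/(n - 5*I)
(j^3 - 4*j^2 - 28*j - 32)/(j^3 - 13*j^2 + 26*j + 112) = (j + 2)/(j - 7)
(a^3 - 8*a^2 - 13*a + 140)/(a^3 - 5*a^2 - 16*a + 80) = (a - 7)/(a - 4)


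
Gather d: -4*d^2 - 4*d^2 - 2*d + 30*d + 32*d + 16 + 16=-8*d^2 + 60*d + 32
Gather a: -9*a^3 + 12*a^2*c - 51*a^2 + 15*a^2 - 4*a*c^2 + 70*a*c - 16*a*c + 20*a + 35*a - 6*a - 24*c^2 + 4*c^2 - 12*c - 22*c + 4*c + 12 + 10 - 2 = -9*a^3 + a^2*(12*c - 36) + a*(-4*c^2 + 54*c + 49) - 20*c^2 - 30*c + 20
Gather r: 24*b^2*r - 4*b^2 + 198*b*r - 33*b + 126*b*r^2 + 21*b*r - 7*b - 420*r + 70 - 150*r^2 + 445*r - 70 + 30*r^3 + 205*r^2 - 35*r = -4*b^2 - 40*b + 30*r^3 + r^2*(126*b + 55) + r*(24*b^2 + 219*b - 10)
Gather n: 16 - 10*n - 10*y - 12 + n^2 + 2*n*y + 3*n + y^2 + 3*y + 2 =n^2 + n*(2*y - 7) + y^2 - 7*y + 6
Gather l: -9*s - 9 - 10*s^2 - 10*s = -10*s^2 - 19*s - 9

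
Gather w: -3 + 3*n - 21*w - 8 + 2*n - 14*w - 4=5*n - 35*w - 15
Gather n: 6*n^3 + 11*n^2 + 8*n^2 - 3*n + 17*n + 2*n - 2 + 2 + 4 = 6*n^3 + 19*n^2 + 16*n + 4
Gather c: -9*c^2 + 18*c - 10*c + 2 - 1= -9*c^2 + 8*c + 1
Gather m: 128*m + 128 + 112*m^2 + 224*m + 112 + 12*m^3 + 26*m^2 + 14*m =12*m^3 + 138*m^2 + 366*m + 240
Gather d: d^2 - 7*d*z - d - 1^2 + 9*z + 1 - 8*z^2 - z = d^2 + d*(-7*z - 1) - 8*z^2 + 8*z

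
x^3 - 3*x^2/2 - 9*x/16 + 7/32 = (x - 7/4)*(x - 1/4)*(x + 1/2)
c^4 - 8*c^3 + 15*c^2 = c^2*(c - 5)*(c - 3)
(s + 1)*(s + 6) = s^2 + 7*s + 6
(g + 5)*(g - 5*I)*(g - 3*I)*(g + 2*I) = g^4 + 5*g^3 - 6*I*g^3 + g^2 - 30*I*g^2 + 5*g - 30*I*g - 150*I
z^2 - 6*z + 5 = (z - 5)*(z - 1)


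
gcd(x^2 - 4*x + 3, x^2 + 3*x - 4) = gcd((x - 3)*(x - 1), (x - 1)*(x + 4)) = x - 1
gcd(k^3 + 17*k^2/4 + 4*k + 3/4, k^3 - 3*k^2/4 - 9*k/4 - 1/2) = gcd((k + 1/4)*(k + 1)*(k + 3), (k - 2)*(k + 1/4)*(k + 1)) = k^2 + 5*k/4 + 1/4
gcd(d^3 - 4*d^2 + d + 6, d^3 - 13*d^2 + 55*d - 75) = d - 3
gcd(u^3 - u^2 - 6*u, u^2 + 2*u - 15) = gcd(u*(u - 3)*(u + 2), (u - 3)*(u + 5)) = u - 3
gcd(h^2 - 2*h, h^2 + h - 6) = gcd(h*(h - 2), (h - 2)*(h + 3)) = h - 2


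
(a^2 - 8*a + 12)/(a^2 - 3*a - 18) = (a - 2)/(a + 3)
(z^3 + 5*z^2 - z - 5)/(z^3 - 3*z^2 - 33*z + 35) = (z + 1)/(z - 7)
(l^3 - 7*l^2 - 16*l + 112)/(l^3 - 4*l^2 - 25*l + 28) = (l - 4)/(l - 1)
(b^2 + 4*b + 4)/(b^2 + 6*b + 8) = (b + 2)/(b + 4)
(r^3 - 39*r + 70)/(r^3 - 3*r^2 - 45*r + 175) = (r - 2)/(r - 5)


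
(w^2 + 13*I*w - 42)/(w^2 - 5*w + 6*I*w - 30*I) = (w + 7*I)/(w - 5)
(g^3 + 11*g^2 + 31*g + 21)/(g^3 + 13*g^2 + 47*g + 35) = (g + 3)/(g + 5)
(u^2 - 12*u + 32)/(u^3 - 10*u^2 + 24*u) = (u - 8)/(u*(u - 6))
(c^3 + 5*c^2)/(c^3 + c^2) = (c + 5)/(c + 1)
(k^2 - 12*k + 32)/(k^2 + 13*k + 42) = (k^2 - 12*k + 32)/(k^2 + 13*k + 42)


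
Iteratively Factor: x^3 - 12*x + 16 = (x - 2)*(x^2 + 2*x - 8) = (x - 2)*(x + 4)*(x - 2)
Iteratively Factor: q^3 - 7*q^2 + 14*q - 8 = (q - 2)*(q^2 - 5*q + 4) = (q - 2)*(q - 1)*(q - 4)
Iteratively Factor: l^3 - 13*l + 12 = (l + 4)*(l^2 - 4*l + 3) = (l - 3)*(l + 4)*(l - 1)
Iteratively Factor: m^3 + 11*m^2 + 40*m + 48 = (m + 3)*(m^2 + 8*m + 16) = (m + 3)*(m + 4)*(m + 4)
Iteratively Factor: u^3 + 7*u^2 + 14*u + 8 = (u + 1)*(u^2 + 6*u + 8) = (u + 1)*(u + 2)*(u + 4)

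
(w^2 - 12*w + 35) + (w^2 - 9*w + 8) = 2*w^2 - 21*w + 43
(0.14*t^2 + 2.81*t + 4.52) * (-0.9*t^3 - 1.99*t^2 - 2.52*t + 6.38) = -0.126*t^5 - 2.8076*t^4 - 10.0127*t^3 - 15.1828*t^2 + 6.5374*t + 28.8376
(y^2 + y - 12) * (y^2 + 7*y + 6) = y^4 + 8*y^3 + y^2 - 78*y - 72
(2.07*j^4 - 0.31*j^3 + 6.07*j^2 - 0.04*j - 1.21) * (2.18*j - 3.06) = 4.5126*j^5 - 7.01*j^4 + 14.1812*j^3 - 18.6614*j^2 - 2.5154*j + 3.7026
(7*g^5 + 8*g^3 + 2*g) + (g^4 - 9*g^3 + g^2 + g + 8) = 7*g^5 + g^4 - g^3 + g^2 + 3*g + 8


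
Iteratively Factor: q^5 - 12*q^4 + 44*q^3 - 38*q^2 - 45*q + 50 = (q - 1)*(q^4 - 11*q^3 + 33*q^2 - 5*q - 50) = (q - 5)*(q - 1)*(q^3 - 6*q^2 + 3*q + 10) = (q - 5)*(q - 2)*(q - 1)*(q^2 - 4*q - 5) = (q - 5)*(q - 2)*(q - 1)*(q + 1)*(q - 5)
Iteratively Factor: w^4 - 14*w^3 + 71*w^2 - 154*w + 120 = (w - 3)*(w^3 - 11*w^2 + 38*w - 40) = (w - 3)*(w - 2)*(w^2 - 9*w + 20) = (w - 4)*(w - 3)*(w - 2)*(w - 5)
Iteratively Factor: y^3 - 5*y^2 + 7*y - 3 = (y - 1)*(y^2 - 4*y + 3) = (y - 3)*(y - 1)*(y - 1)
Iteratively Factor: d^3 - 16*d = (d - 4)*(d^2 + 4*d) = (d - 4)*(d + 4)*(d)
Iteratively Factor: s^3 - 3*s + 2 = (s - 1)*(s^2 + s - 2) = (s - 1)^2*(s + 2)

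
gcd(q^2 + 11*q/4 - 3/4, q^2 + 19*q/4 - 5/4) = q - 1/4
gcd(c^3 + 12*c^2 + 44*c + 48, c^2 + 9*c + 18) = c + 6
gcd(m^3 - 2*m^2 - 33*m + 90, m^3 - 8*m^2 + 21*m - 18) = m - 3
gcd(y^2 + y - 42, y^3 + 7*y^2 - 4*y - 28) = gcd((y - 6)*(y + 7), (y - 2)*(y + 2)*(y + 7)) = y + 7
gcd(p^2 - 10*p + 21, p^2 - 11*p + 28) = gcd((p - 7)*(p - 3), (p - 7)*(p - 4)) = p - 7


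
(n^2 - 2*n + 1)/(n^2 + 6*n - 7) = (n - 1)/(n + 7)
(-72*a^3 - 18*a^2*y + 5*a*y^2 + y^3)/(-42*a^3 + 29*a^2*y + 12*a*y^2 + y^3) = (-12*a^2 - a*y + y^2)/(-7*a^2 + 6*a*y + y^2)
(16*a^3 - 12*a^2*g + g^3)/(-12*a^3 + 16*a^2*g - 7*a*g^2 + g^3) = (-4*a - g)/(3*a - g)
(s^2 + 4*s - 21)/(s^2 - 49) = (s - 3)/(s - 7)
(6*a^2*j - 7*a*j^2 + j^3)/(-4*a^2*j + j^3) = (-6*a^2 + 7*a*j - j^2)/(4*a^2 - j^2)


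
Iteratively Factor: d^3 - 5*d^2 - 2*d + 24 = (d + 2)*(d^2 - 7*d + 12) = (d - 3)*(d + 2)*(d - 4)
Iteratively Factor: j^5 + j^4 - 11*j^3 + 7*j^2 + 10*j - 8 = (j + 1)*(j^4 - 11*j^2 + 18*j - 8) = (j - 1)*(j + 1)*(j^3 + j^2 - 10*j + 8) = (j - 1)^2*(j + 1)*(j^2 + 2*j - 8) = (j - 2)*(j - 1)^2*(j + 1)*(j + 4)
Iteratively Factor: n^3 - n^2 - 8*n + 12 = (n - 2)*(n^2 + n - 6) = (n - 2)^2*(n + 3)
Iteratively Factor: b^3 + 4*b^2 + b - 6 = (b - 1)*(b^2 + 5*b + 6) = (b - 1)*(b + 2)*(b + 3)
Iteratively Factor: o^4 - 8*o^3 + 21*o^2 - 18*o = (o)*(o^3 - 8*o^2 + 21*o - 18) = o*(o - 3)*(o^2 - 5*o + 6) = o*(o - 3)^2*(o - 2)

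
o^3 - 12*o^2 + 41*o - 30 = (o - 6)*(o - 5)*(o - 1)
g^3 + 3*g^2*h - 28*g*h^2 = g*(g - 4*h)*(g + 7*h)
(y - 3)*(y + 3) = y^2 - 9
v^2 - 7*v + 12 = (v - 4)*(v - 3)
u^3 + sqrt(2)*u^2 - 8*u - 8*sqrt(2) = (u - 2*sqrt(2))*(u + sqrt(2))*(u + 2*sqrt(2))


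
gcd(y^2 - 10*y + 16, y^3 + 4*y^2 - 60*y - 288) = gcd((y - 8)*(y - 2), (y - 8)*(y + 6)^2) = y - 8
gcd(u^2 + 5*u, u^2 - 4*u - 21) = 1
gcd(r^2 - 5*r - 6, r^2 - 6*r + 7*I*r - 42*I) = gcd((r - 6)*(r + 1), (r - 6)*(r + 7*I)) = r - 6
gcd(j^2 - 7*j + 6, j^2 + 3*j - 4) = j - 1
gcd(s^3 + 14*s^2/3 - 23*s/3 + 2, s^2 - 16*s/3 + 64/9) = 1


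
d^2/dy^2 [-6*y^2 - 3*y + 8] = -12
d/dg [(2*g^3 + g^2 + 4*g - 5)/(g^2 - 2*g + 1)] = 2*(g^3 - 3*g^2 - 3*g + 3)/(g^3 - 3*g^2 + 3*g - 1)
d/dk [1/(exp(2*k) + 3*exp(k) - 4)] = (-2*exp(k) - 3)*exp(k)/(exp(2*k) + 3*exp(k) - 4)^2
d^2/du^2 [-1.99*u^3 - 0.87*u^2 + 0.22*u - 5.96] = -11.94*u - 1.74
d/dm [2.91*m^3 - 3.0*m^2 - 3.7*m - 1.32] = 8.73*m^2 - 6.0*m - 3.7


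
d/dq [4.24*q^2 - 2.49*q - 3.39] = 8.48*q - 2.49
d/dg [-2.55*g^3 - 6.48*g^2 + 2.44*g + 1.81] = -7.65*g^2 - 12.96*g + 2.44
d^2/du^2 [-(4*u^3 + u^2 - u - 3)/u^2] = 2*(u + 9)/u^4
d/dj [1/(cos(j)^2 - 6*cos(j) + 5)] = 2*(cos(j) - 3)*sin(j)/(cos(j)^2 - 6*cos(j) + 5)^2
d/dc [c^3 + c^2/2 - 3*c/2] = 3*c^2 + c - 3/2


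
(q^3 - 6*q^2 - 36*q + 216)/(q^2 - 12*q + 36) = q + 6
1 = 1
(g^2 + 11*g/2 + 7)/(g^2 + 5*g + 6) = (g + 7/2)/(g + 3)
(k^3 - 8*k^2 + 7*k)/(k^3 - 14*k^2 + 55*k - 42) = k/(k - 6)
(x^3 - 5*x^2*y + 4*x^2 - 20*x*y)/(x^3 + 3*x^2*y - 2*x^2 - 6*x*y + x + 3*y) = x*(x^2 - 5*x*y + 4*x - 20*y)/(x^3 + 3*x^2*y - 2*x^2 - 6*x*y + x + 3*y)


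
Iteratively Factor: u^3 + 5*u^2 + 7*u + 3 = (u + 3)*(u^2 + 2*u + 1) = (u + 1)*(u + 3)*(u + 1)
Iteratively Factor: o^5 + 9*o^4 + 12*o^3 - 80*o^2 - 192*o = (o + 4)*(o^4 + 5*o^3 - 8*o^2 - 48*o) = (o + 4)^2*(o^3 + o^2 - 12*o) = o*(o + 4)^2*(o^2 + o - 12) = o*(o + 4)^3*(o - 3)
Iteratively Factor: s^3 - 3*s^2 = (s)*(s^2 - 3*s) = s*(s - 3)*(s)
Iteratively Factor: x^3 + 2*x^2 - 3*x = (x - 1)*(x^2 + 3*x) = (x - 1)*(x + 3)*(x)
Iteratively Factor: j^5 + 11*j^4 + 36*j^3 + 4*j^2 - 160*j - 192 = (j + 3)*(j^4 + 8*j^3 + 12*j^2 - 32*j - 64) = (j + 3)*(j + 4)*(j^3 + 4*j^2 - 4*j - 16) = (j - 2)*(j + 3)*(j + 4)*(j^2 + 6*j + 8) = (j - 2)*(j + 2)*(j + 3)*(j + 4)*(j + 4)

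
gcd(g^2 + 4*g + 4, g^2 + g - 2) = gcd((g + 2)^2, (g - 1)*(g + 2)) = g + 2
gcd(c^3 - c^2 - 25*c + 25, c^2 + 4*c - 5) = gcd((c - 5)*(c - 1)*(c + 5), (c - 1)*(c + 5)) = c^2 + 4*c - 5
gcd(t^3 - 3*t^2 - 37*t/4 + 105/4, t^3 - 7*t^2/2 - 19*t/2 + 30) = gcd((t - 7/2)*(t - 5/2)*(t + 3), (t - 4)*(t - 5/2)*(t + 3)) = t^2 + t/2 - 15/2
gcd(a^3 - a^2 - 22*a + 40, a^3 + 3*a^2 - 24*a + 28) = a - 2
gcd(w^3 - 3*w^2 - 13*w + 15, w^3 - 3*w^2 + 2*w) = w - 1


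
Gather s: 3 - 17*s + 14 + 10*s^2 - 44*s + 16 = 10*s^2 - 61*s + 33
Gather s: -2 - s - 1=-s - 3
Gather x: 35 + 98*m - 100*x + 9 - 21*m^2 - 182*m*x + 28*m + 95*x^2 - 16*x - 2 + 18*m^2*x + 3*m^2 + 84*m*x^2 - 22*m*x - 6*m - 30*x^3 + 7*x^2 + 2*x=-18*m^2 + 120*m - 30*x^3 + x^2*(84*m + 102) + x*(18*m^2 - 204*m - 114) + 42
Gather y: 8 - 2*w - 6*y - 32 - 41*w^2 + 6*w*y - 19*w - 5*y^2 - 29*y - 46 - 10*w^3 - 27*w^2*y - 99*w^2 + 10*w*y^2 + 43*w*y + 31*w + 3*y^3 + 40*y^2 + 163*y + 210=-10*w^3 - 140*w^2 + 10*w + 3*y^3 + y^2*(10*w + 35) + y*(-27*w^2 + 49*w + 128) + 140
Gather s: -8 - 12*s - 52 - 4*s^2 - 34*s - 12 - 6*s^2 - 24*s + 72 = -10*s^2 - 70*s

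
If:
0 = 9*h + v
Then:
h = -v/9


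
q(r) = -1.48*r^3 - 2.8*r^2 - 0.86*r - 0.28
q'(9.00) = -410.90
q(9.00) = -1313.74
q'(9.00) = -410.90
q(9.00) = -1313.74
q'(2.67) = -47.46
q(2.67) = -50.71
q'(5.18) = -149.00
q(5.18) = -285.57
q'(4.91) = -135.40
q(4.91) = -247.19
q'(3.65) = -80.45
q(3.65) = -112.69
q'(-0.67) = 0.90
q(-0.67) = -0.52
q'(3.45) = -73.03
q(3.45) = -97.35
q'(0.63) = -6.15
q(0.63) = -2.30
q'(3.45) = -73.03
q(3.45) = -97.35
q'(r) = -4.44*r^2 - 5.6*r - 0.86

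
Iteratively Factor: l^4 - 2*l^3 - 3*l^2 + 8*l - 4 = (l + 2)*(l^3 - 4*l^2 + 5*l - 2) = (l - 1)*(l + 2)*(l^2 - 3*l + 2) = (l - 2)*(l - 1)*(l + 2)*(l - 1)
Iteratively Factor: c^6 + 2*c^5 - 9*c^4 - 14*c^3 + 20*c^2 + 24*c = (c)*(c^5 + 2*c^4 - 9*c^3 - 14*c^2 + 20*c + 24) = c*(c - 2)*(c^4 + 4*c^3 - c^2 - 16*c - 12) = c*(c - 2)^2*(c^3 + 6*c^2 + 11*c + 6) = c*(c - 2)^2*(c + 2)*(c^2 + 4*c + 3) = c*(c - 2)^2*(c + 1)*(c + 2)*(c + 3)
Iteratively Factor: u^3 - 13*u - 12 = (u + 3)*(u^2 - 3*u - 4) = (u - 4)*(u + 3)*(u + 1)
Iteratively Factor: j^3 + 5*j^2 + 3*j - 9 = (j + 3)*(j^2 + 2*j - 3) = (j + 3)^2*(j - 1)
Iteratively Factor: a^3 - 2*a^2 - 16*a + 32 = (a - 4)*(a^2 + 2*a - 8) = (a - 4)*(a - 2)*(a + 4)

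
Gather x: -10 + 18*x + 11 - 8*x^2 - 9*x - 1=-8*x^2 + 9*x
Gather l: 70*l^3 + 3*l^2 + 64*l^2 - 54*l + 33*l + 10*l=70*l^3 + 67*l^2 - 11*l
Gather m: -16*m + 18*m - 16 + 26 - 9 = 2*m + 1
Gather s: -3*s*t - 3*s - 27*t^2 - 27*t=s*(-3*t - 3) - 27*t^2 - 27*t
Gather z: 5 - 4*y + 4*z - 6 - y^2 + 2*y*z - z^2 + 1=-y^2 - 4*y - z^2 + z*(2*y + 4)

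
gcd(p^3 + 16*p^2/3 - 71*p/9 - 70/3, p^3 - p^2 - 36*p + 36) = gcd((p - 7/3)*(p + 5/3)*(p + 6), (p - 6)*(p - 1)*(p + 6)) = p + 6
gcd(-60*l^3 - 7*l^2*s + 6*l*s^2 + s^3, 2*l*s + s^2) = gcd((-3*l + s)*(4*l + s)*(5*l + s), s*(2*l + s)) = 1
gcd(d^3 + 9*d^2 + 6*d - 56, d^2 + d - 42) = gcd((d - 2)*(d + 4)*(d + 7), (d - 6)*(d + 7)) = d + 7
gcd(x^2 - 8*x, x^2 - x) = x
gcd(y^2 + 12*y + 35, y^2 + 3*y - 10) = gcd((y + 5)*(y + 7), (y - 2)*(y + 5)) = y + 5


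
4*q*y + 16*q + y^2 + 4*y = (4*q + y)*(y + 4)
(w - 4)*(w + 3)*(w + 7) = w^3 + 6*w^2 - 19*w - 84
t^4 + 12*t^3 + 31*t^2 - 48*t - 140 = (t - 2)*(t + 2)*(t + 5)*(t + 7)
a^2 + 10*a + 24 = (a + 4)*(a + 6)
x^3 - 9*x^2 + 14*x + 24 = (x - 6)*(x - 4)*(x + 1)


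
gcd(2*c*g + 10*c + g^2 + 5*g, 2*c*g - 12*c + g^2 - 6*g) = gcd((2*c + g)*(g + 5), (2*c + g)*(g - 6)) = 2*c + g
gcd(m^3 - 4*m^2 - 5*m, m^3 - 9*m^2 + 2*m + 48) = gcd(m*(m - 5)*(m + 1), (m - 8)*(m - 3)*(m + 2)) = 1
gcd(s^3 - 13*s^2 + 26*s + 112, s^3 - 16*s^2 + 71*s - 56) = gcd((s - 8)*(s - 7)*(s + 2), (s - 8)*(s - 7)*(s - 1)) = s^2 - 15*s + 56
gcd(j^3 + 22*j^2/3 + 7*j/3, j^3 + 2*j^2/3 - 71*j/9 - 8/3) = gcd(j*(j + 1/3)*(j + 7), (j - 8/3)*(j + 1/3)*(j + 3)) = j + 1/3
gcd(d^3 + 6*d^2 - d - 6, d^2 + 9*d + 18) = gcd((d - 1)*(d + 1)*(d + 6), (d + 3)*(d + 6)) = d + 6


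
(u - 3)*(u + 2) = u^2 - u - 6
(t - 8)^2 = t^2 - 16*t + 64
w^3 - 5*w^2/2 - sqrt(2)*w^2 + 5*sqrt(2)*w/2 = w*(w - 5/2)*(w - sqrt(2))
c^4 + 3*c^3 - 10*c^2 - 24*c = c*(c - 3)*(c + 2)*(c + 4)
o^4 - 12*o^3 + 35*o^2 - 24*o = o*(o - 8)*(o - 3)*(o - 1)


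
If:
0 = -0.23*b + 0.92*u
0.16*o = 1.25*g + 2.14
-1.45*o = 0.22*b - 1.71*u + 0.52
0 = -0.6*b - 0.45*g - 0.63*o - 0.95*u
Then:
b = 1.09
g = -1.74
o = -0.20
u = 0.27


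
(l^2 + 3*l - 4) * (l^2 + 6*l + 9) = l^4 + 9*l^3 + 23*l^2 + 3*l - 36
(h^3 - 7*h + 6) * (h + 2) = h^4 + 2*h^3 - 7*h^2 - 8*h + 12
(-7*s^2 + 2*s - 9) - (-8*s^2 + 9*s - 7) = s^2 - 7*s - 2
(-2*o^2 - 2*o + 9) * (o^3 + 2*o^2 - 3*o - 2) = -2*o^5 - 6*o^4 + 11*o^3 + 28*o^2 - 23*o - 18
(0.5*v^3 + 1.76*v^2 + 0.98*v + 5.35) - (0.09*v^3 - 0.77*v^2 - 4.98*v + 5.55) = 0.41*v^3 + 2.53*v^2 + 5.96*v - 0.2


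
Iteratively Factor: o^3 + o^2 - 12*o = (o)*(o^2 + o - 12) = o*(o - 3)*(o + 4)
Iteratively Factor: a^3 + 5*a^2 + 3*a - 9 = (a + 3)*(a^2 + 2*a - 3) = (a + 3)^2*(a - 1)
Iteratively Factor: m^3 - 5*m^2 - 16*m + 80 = (m - 4)*(m^2 - m - 20) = (m - 4)*(m + 4)*(m - 5)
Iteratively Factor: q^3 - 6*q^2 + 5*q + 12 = (q + 1)*(q^2 - 7*q + 12) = (q - 3)*(q + 1)*(q - 4)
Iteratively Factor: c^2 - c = (c - 1)*(c)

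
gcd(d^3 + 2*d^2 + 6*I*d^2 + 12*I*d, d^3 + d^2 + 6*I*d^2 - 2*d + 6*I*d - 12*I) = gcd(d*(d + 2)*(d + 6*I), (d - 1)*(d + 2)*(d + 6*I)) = d^2 + d*(2 + 6*I) + 12*I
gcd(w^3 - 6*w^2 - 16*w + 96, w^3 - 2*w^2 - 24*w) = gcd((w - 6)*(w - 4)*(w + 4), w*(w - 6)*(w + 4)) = w^2 - 2*w - 24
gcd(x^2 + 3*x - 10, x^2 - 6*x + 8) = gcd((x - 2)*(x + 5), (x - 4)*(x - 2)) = x - 2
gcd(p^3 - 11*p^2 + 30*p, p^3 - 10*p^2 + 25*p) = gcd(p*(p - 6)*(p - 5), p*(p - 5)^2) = p^2 - 5*p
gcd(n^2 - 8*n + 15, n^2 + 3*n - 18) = n - 3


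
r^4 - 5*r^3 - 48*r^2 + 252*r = r*(r - 6)^2*(r + 7)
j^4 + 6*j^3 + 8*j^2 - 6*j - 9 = (j - 1)*(j + 1)*(j + 3)^2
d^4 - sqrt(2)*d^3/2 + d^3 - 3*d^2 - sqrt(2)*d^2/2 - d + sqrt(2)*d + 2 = (d - 1)*(d + 2)*(d - sqrt(2))*(d + sqrt(2)/2)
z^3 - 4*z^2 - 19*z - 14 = (z - 7)*(z + 1)*(z + 2)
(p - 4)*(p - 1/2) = p^2 - 9*p/2 + 2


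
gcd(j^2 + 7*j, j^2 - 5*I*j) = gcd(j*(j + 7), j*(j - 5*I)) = j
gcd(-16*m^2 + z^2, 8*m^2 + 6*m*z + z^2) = 4*m + z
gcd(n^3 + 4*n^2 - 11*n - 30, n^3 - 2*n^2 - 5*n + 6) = n^2 - n - 6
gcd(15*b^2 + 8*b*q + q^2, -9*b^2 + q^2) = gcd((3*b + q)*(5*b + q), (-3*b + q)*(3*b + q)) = 3*b + q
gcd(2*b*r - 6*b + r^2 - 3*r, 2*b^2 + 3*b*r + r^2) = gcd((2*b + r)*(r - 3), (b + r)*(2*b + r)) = 2*b + r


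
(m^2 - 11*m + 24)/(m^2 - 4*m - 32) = (m - 3)/(m + 4)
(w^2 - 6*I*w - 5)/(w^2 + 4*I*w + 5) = (w - 5*I)/(w + 5*I)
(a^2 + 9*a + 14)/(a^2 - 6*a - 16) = (a + 7)/(a - 8)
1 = 1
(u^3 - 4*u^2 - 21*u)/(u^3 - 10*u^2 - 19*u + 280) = u*(u + 3)/(u^2 - 3*u - 40)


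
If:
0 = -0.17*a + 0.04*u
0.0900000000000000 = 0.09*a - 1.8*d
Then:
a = 0.235294117647059*u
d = 0.0117647058823529*u - 0.05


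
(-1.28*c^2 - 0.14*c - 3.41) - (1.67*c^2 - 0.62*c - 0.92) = -2.95*c^2 + 0.48*c - 2.49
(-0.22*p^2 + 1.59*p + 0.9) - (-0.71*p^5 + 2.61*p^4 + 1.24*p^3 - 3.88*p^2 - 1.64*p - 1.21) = 0.71*p^5 - 2.61*p^4 - 1.24*p^3 + 3.66*p^2 + 3.23*p + 2.11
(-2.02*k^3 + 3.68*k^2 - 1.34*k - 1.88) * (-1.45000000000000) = 2.929*k^3 - 5.336*k^2 + 1.943*k + 2.726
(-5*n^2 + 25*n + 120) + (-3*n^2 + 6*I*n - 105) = -8*n^2 + 25*n + 6*I*n + 15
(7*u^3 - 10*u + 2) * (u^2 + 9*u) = 7*u^5 + 63*u^4 - 10*u^3 - 88*u^2 + 18*u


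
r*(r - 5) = r^2 - 5*r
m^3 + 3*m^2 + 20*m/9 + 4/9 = (m + 1/3)*(m + 2/3)*(m + 2)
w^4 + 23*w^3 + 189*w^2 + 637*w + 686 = (w + 2)*(w + 7)^3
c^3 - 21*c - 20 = (c - 5)*(c + 1)*(c + 4)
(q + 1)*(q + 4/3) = q^2 + 7*q/3 + 4/3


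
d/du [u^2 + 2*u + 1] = 2*u + 2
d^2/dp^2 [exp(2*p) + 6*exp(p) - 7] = (4*exp(p) + 6)*exp(p)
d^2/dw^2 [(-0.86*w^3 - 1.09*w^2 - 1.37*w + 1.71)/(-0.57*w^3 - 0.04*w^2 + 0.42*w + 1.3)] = (-1.77635683940025e-15*w^7 + 0.669066*w^6 + 3.905982*w^5 + 2.733264*w^4 + 11.773664*w^3 + 17.779308*w^2 + 1.717548*w + 1.407032)/(0.185193*w^9 + 0.038988*w^8 - 0.406638*w^7 - 1.324502*w^6 + 0.121788*w^5 + 1.882248*w^4 + 2.946852*w^3 - 0.48516*w^2 - 2.1294*w - 2.197)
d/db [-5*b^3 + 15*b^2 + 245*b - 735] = -15*b^2 + 30*b + 245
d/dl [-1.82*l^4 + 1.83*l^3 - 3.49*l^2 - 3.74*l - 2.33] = -7.28*l^3 + 5.49*l^2 - 6.98*l - 3.74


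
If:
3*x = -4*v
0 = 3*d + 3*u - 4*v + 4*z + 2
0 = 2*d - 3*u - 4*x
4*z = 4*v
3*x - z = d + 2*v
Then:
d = -42/89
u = -52/267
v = 6/89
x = -8/89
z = 6/89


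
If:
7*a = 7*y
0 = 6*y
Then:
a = 0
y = 0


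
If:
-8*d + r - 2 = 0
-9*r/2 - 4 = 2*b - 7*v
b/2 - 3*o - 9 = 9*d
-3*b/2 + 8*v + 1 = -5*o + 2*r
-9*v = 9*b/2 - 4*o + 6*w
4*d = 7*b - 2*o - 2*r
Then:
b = 83/316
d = 127/474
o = -7129/1896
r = 982/237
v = 523/158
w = -87241/11376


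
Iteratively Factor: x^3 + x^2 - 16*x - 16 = (x + 1)*(x^2 - 16) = (x - 4)*(x + 1)*(x + 4)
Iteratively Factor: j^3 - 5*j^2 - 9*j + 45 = (j - 3)*(j^2 - 2*j - 15) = (j - 5)*(j - 3)*(j + 3)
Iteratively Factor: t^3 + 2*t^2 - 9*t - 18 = (t + 3)*(t^2 - t - 6) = (t - 3)*(t + 3)*(t + 2)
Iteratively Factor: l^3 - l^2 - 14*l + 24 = (l - 2)*(l^2 + l - 12) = (l - 2)*(l + 4)*(l - 3)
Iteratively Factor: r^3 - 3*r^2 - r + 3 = (r + 1)*(r^2 - 4*r + 3) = (r - 3)*(r + 1)*(r - 1)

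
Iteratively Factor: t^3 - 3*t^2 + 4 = (t + 1)*(t^2 - 4*t + 4) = (t - 2)*(t + 1)*(t - 2)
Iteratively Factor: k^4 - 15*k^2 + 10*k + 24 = (k + 4)*(k^3 - 4*k^2 + k + 6) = (k - 2)*(k + 4)*(k^2 - 2*k - 3) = (k - 3)*(k - 2)*(k + 4)*(k + 1)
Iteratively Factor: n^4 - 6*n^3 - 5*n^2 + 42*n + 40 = (n - 5)*(n^3 - n^2 - 10*n - 8) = (n - 5)*(n + 1)*(n^2 - 2*n - 8) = (n - 5)*(n - 4)*(n + 1)*(n + 2)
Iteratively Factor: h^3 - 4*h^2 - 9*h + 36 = (h - 3)*(h^2 - h - 12) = (h - 3)*(h + 3)*(h - 4)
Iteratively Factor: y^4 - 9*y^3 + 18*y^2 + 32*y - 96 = (y - 4)*(y^3 - 5*y^2 - 2*y + 24) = (y - 4)^2*(y^2 - y - 6) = (y - 4)^2*(y + 2)*(y - 3)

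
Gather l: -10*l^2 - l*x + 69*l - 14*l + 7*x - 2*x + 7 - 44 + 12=-10*l^2 + l*(55 - x) + 5*x - 25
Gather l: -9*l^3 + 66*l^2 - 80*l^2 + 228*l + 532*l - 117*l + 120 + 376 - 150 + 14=-9*l^3 - 14*l^2 + 643*l + 360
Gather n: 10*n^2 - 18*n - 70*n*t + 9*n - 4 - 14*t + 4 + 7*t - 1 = 10*n^2 + n*(-70*t - 9) - 7*t - 1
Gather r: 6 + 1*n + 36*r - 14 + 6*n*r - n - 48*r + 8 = r*(6*n - 12)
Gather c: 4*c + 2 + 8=4*c + 10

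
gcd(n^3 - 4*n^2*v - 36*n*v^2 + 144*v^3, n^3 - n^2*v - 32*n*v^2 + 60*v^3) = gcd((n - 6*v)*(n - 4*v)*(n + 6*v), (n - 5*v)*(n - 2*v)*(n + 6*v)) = n + 6*v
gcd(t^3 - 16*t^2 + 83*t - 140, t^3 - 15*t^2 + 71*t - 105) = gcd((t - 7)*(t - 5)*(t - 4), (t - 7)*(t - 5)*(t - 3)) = t^2 - 12*t + 35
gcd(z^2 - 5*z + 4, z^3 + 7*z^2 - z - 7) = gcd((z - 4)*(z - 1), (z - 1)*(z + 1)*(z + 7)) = z - 1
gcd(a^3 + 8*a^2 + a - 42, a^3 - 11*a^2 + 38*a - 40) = a - 2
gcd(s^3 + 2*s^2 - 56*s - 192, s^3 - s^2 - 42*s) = s + 6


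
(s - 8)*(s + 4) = s^2 - 4*s - 32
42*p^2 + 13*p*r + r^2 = (6*p + r)*(7*p + r)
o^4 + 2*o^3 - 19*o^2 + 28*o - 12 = (o - 2)*(o - 1)^2*(o + 6)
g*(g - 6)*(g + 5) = g^3 - g^2 - 30*g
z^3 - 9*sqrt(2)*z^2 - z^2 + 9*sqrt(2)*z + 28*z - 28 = (z - 1)*(z - 7*sqrt(2))*(z - 2*sqrt(2))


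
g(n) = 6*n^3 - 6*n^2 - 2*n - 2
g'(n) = 18*n^2 - 12*n - 2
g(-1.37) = -25.95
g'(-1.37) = 48.22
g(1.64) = 5.05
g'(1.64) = 26.73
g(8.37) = 3079.18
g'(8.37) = 1158.58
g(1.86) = 12.13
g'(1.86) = 37.95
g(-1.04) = -13.16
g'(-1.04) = 29.95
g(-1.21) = -18.99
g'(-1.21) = 38.87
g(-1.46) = -30.54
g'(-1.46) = 53.89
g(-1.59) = -38.11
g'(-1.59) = 62.59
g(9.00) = 3868.00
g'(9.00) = 1348.00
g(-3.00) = -212.00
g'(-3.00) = 196.00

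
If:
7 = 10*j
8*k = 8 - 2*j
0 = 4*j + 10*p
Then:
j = 7/10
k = 33/40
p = -7/25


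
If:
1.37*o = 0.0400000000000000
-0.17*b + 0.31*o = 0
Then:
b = 0.05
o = 0.03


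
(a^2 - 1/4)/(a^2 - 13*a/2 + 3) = (a + 1/2)/(a - 6)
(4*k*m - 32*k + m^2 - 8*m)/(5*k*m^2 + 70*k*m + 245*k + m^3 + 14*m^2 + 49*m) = (4*k*m - 32*k + m^2 - 8*m)/(5*k*m^2 + 70*k*m + 245*k + m^3 + 14*m^2 + 49*m)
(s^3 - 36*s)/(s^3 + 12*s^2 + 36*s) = (s - 6)/(s + 6)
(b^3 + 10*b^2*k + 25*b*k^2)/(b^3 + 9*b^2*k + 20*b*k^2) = (b + 5*k)/(b + 4*k)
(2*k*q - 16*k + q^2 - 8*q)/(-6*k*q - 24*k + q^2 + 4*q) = (-2*k*q + 16*k - q^2 + 8*q)/(6*k*q + 24*k - q^2 - 4*q)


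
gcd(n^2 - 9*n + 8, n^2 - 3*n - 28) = 1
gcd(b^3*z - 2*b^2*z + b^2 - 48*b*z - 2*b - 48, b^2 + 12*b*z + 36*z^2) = 1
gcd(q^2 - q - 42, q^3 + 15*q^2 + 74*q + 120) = q + 6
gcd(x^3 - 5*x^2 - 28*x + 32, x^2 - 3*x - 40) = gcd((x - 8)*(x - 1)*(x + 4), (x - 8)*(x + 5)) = x - 8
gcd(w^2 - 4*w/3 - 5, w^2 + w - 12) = w - 3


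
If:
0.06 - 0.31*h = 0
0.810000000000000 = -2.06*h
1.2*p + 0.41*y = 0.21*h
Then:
No Solution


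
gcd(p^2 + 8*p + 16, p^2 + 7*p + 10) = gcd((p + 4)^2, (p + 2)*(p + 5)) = 1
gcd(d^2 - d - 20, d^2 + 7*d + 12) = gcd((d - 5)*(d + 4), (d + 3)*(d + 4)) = d + 4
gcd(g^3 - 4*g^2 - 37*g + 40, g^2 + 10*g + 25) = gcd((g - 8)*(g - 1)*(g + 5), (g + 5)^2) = g + 5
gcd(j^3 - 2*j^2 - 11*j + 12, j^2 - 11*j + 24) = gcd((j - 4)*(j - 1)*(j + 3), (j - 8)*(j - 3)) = 1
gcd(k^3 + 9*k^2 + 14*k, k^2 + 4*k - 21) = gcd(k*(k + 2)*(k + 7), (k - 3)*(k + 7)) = k + 7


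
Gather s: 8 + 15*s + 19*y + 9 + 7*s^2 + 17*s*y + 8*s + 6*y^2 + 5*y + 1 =7*s^2 + s*(17*y + 23) + 6*y^2 + 24*y + 18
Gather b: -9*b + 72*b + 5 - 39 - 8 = 63*b - 42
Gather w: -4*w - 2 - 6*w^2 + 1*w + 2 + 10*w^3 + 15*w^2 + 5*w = 10*w^3 + 9*w^2 + 2*w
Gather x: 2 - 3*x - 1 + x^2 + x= x^2 - 2*x + 1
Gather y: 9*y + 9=9*y + 9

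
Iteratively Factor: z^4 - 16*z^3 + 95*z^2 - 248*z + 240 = (z - 4)*(z^3 - 12*z^2 + 47*z - 60) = (z - 4)*(z - 3)*(z^2 - 9*z + 20) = (z - 4)^2*(z - 3)*(z - 5)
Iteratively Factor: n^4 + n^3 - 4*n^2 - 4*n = (n + 1)*(n^3 - 4*n) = (n + 1)*(n + 2)*(n^2 - 2*n) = (n - 2)*(n + 1)*(n + 2)*(n)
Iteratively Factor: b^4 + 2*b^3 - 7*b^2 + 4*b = (b)*(b^3 + 2*b^2 - 7*b + 4) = b*(b - 1)*(b^2 + 3*b - 4) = b*(b - 1)*(b + 4)*(b - 1)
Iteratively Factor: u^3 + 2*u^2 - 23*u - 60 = (u - 5)*(u^2 + 7*u + 12) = (u - 5)*(u + 4)*(u + 3)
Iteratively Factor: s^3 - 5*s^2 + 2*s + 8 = (s + 1)*(s^2 - 6*s + 8) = (s - 2)*(s + 1)*(s - 4)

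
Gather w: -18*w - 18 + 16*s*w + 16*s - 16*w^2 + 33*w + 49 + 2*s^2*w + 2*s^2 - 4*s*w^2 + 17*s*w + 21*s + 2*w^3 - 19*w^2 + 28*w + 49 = 2*s^2 + 37*s + 2*w^3 + w^2*(-4*s - 35) + w*(2*s^2 + 33*s + 43) + 80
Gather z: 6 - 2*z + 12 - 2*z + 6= 24 - 4*z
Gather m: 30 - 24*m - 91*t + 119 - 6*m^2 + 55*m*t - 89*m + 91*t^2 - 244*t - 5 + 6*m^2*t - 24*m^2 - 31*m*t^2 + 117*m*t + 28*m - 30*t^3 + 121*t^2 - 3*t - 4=m^2*(6*t - 30) + m*(-31*t^2 + 172*t - 85) - 30*t^3 + 212*t^2 - 338*t + 140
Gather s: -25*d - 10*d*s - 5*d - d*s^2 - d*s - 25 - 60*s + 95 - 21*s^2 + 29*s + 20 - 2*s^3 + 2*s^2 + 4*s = -30*d - 2*s^3 + s^2*(-d - 19) + s*(-11*d - 27) + 90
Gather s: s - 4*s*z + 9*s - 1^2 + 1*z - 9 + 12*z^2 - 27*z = s*(10 - 4*z) + 12*z^2 - 26*z - 10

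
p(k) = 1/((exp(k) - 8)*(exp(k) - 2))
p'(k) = -exp(k)/((exp(k) - 8)*(exp(k) - 2)^2) - exp(k)/((exp(k) - 8)^2*(exp(k) - 2)) = 2*(5 - exp(k))*exp(k)/(exp(4*k) - 20*exp(3*k) + 132*exp(2*k) - 320*exp(k) + 256)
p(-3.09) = 0.06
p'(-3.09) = 0.00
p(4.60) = 0.00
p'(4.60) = -0.00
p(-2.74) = 0.07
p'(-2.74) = 0.00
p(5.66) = 0.00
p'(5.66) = -0.00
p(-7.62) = 0.06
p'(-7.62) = 0.00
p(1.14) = -0.18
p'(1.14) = 0.39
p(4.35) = 0.00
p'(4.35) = -0.00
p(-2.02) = 0.07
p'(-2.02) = 0.01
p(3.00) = 0.00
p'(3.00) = -0.01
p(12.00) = 0.00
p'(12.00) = 0.00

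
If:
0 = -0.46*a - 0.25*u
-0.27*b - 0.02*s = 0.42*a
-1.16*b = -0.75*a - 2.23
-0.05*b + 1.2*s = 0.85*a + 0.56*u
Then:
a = -0.88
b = 1.35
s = 0.19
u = 1.62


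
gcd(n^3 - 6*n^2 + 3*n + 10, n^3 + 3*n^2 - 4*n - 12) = n - 2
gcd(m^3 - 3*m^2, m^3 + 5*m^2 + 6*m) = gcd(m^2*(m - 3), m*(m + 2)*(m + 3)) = m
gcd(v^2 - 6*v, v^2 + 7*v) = v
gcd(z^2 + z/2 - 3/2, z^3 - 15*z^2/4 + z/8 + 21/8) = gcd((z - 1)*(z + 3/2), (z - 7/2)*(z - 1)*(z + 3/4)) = z - 1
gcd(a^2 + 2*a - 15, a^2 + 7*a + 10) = a + 5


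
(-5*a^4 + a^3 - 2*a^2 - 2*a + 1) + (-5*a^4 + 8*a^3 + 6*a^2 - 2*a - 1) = -10*a^4 + 9*a^3 + 4*a^2 - 4*a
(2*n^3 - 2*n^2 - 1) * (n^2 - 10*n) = 2*n^5 - 22*n^4 + 20*n^3 - n^2 + 10*n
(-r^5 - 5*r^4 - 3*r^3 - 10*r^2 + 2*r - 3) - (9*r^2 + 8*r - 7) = -r^5 - 5*r^4 - 3*r^3 - 19*r^2 - 6*r + 4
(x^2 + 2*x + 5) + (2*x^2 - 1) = 3*x^2 + 2*x + 4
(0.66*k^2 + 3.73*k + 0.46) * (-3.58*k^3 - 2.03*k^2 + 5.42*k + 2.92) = -2.3628*k^5 - 14.6932*k^4 - 5.6415*k^3 + 21.21*k^2 + 13.3848*k + 1.3432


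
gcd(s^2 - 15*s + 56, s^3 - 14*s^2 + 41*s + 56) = s^2 - 15*s + 56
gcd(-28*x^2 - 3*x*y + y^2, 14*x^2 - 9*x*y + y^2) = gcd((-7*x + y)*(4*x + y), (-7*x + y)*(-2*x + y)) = 7*x - y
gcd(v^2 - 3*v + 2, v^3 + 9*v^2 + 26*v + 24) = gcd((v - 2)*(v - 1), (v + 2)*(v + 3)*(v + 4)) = 1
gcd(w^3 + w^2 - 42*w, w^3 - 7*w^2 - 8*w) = w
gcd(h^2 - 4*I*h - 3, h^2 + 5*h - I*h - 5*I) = h - I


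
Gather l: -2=-2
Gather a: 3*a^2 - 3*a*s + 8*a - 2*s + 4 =3*a^2 + a*(8 - 3*s) - 2*s + 4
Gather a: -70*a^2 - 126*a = -70*a^2 - 126*a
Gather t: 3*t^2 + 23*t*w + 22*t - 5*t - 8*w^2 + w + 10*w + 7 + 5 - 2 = 3*t^2 + t*(23*w + 17) - 8*w^2 + 11*w + 10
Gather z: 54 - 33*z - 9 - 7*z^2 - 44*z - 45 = -7*z^2 - 77*z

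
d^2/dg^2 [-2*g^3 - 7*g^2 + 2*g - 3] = -12*g - 14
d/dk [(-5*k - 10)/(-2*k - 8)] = 5/(k^2 + 8*k + 16)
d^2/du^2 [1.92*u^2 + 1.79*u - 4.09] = 3.84000000000000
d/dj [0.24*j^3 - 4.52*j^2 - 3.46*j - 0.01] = 0.72*j^2 - 9.04*j - 3.46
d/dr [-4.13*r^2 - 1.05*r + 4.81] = -8.26*r - 1.05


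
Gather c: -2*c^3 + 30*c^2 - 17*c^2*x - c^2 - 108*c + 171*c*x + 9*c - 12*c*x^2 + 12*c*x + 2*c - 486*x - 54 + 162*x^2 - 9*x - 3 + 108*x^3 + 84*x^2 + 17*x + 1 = -2*c^3 + c^2*(29 - 17*x) + c*(-12*x^2 + 183*x - 97) + 108*x^3 + 246*x^2 - 478*x - 56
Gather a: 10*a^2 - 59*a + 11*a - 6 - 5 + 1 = 10*a^2 - 48*a - 10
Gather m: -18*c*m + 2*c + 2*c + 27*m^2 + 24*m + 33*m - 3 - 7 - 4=4*c + 27*m^2 + m*(57 - 18*c) - 14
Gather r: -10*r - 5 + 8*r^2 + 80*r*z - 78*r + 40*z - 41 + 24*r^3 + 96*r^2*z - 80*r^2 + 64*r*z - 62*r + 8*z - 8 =24*r^3 + r^2*(96*z - 72) + r*(144*z - 150) + 48*z - 54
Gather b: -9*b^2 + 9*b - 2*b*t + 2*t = -9*b^2 + b*(9 - 2*t) + 2*t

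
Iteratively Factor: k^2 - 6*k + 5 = (k - 1)*(k - 5)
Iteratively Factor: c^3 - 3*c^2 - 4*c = (c + 1)*(c^2 - 4*c) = (c - 4)*(c + 1)*(c)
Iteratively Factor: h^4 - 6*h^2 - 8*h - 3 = (h + 1)*(h^3 - h^2 - 5*h - 3) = (h + 1)^2*(h^2 - 2*h - 3) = (h + 1)^3*(h - 3)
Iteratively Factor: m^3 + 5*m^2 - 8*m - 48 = (m - 3)*(m^2 + 8*m + 16) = (m - 3)*(m + 4)*(m + 4)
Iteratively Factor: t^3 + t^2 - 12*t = (t + 4)*(t^2 - 3*t) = t*(t + 4)*(t - 3)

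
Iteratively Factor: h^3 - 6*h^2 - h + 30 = (h - 5)*(h^2 - h - 6) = (h - 5)*(h + 2)*(h - 3)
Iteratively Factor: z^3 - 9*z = (z - 3)*(z^2 + 3*z) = z*(z - 3)*(z + 3)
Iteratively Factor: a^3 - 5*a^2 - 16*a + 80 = (a + 4)*(a^2 - 9*a + 20) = (a - 5)*(a + 4)*(a - 4)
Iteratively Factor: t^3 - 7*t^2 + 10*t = (t - 5)*(t^2 - 2*t) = t*(t - 5)*(t - 2)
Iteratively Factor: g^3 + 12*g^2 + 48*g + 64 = (g + 4)*(g^2 + 8*g + 16) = (g + 4)^2*(g + 4)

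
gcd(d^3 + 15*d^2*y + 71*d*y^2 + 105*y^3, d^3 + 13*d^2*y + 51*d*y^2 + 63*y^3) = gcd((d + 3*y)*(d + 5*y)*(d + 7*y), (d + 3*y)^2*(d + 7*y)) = d^2 + 10*d*y + 21*y^2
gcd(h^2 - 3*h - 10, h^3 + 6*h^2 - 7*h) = 1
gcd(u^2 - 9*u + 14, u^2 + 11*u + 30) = 1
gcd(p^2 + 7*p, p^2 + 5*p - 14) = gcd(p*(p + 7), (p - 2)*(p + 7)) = p + 7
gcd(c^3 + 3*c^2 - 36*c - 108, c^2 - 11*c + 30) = c - 6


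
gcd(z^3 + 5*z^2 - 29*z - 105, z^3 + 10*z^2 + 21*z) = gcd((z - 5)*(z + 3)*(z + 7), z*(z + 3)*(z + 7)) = z^2 + 10*z + 21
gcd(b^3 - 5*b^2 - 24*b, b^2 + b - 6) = b + 3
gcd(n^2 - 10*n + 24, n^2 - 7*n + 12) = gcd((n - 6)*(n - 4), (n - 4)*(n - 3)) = n - 4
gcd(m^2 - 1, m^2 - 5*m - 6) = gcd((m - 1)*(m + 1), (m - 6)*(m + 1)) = m + 1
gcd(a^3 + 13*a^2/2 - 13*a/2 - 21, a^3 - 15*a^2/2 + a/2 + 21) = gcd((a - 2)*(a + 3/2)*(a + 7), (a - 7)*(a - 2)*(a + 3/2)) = a^2 - a/2 - 3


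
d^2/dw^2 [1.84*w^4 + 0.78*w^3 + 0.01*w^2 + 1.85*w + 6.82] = 22.08*w^2 + 4.68*w + 0.02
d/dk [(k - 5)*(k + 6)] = 2*k + 1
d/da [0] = 0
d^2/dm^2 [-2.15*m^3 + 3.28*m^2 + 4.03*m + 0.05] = 6.56 - 12.9*m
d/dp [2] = 0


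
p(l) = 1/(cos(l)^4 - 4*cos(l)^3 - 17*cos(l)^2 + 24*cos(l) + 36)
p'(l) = (4*sin(l)*cos(l)^3 - 12*sin(l)*cos(l)^2 - 34*sin(l)*cos(l) + 24*sin(l))/(cos(l)^4 - 4*cos(l)^3 - 17*cos(l)^2 + 24*cos(l) + 36)^2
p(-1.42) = 0.03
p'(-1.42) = -0.01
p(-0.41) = 0.02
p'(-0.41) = 0.00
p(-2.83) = 0.49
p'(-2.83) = -3.15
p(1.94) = 0.04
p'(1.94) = 0.05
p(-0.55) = 0.02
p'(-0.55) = 0.00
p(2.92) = 0.97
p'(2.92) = 8.75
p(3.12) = 102.14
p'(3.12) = 9460.03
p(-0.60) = 0.02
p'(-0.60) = 0.00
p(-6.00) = 0.02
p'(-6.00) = 0.00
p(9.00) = 0.27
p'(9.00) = 1.24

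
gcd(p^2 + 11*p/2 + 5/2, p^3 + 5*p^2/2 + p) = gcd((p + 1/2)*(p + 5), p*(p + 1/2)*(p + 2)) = p + 1/2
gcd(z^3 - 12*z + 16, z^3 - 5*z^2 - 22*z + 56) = z^2 + 2*z - 8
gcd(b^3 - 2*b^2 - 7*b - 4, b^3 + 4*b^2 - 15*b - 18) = b + 1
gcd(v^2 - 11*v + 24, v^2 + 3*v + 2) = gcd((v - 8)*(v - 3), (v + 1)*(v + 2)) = 1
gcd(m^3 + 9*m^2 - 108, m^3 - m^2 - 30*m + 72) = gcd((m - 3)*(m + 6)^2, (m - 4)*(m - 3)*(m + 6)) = m^2 + 3*m - 18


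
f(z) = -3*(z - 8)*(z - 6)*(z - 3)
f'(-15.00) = -3825.00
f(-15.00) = 26082.00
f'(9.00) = -81.00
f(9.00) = -54.00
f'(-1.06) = -388.23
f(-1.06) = 779.08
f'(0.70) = -203.01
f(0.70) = 266.96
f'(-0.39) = -311.15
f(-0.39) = 545.24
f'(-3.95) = -813.32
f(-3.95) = 2479.12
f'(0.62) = -210.22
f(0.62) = 283.49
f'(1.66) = -125.48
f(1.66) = 110.61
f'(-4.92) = -989.70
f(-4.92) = 3352.21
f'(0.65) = -207.50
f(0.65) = 277.22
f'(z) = -3*(z - 8)*(z - 6) - 3*(z - 8)*(z - 3) - 3*(z - 6)*(z - 3) = -9*z^2 + 102*z - 270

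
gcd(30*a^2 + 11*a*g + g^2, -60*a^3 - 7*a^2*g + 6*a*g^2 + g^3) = 5*a + g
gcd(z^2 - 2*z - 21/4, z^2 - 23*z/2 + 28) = z - 7/2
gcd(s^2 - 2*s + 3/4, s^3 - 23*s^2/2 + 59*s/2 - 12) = s - 1/2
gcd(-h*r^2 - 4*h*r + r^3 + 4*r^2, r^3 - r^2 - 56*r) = r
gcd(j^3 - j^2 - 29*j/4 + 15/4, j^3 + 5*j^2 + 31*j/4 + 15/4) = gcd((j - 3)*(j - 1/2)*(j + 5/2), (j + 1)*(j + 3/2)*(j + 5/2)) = j + 5/2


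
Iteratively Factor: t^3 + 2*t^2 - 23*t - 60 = (t - 5)*(t^2 + 7*t + 12) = (t - 5)*(t + 4)*(t + 3)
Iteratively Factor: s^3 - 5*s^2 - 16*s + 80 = (s + 4)*(s^2 - 9*s + 20) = (s - 5)*(s + 4)*(s - 4)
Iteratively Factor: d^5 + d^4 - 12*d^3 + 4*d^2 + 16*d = (d)*(d^4 + d^3 - 12*d^2 + 4*d + 16) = d*(d - 2)*(d^3 + 3*d^2 - 6*d - 8) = d*(d - 2)^2*(d^2 + 5*d + 4) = d*(d - 2)^2*(d + 4)*(d + 1)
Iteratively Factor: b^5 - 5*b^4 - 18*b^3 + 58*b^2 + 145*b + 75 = (b + 1)*(b^4 - 6*b^3 - 12*b^2 + 70*b + 75) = (b - 5)*(b + 1)*(b^3 - b^2 - 17*b - 15) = (b - 5)^2*(b + 1)*(b^2 + 4*b + 3) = (b - 5)^2*(b + 1)^2*(b + 3)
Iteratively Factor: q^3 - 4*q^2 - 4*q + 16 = (q + 2)*(q^2 - 6*q + 8) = (q - 2)*(q + 2)*(q - 4)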